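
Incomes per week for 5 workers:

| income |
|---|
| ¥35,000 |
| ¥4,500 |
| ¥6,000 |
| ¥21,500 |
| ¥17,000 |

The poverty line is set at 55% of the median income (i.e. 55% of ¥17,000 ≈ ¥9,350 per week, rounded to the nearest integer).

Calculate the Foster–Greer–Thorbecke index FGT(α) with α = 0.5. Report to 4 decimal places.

Below the line: ¥4,500, ¥6,000 (q = 2 of N = 5).
Shortfall ratios: (9350−4500)/9350 = 0.5187; (9350−6000)/9350 = 0.3583.
Raised to α = 0.5: 0.72022; 0.59857.
Sum = 1.318792; FGT(0.5) = 1.318792 / 5 = 0.2638.

0.2638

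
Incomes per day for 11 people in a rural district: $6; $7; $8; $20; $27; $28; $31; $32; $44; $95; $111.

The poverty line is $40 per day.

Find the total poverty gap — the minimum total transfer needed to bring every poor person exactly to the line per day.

$161

Below z: $6, $7, $8, $20, $27, $28, $31, $32 (q = 8 of N = 11).
Individual gaps: 40−6 = 34; 40−7 = 33; 40−8 = 32; 40−20 = 20; 40−27 = 13; 40−28 = 12; 40−31 = 9; 40−32 = 8.
Aggregate gap = $161.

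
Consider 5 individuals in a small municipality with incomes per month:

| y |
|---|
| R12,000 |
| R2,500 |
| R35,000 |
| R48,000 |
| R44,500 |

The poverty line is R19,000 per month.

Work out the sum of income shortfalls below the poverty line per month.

Below the line: R2,500, R12,000 (q = 2 of N = 5).
Individual gaps: 19000−2500 = 16500; 19000−12000 = 7000.
Aggregate gap = R23,500.

R23,500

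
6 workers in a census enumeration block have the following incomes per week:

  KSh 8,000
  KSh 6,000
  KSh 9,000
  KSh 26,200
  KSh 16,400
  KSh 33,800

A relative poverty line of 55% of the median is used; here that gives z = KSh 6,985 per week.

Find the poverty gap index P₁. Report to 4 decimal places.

0.0235

Poor units: KSh 6,000 (q = 1 of N = 6).
Shortfall ratios: (6985−6000)/6985 = 0.1410.
Σ = 0.141016. Dividing by the full population N = 6 gives P₁ = 0.0235.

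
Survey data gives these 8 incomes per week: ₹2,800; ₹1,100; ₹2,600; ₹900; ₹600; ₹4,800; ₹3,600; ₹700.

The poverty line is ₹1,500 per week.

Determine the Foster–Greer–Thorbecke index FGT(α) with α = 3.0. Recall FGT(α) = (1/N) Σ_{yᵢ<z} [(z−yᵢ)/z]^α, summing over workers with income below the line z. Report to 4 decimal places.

0.0563

Below z: ₹600, ₹700, ₹900, ₹1,100 (q = 4 of N = 8).
Gap ratios (z−y)/z: (1500−600)/1500 = 0.6000; (1500−700)/1500 = 0.5333; (1500−900)/1500 = 0.4000; (1500−1100)/1500 = 0.2667.
Raised to α = 3.0: 0.21600; 0.15170; 0.06400; 0.01896.
Sum = 0.450667; FGT(3.0) = 0.450667 / 8 = 0.0563.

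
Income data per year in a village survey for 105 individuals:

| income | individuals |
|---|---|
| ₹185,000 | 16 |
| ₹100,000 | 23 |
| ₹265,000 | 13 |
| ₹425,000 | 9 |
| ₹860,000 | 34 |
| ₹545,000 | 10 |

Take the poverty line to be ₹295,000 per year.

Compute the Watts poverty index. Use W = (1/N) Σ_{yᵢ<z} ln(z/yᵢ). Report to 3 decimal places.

Incomes under z: 23×₹100,000, 16×₹185,000, 13×₹265,000 (q = 52 of N = 105).
ln(z/y) terms: ln(295000/100000) = 1.0818 (×23); ln(295000/185000) = 0.4666 (×16); ln(295000/265000) = 0.1072 (×13).
W = 33.741623 / 105 = 0.321.

0.321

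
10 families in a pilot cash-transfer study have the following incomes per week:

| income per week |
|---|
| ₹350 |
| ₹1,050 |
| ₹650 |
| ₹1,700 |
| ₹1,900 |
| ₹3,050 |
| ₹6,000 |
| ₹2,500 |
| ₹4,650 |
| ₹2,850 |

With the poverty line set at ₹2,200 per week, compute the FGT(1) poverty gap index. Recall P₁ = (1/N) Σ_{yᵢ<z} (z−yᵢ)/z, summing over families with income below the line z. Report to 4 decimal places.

0.2432

Poor units: ₹350, ₹650, ₹1,050, ₹1,700, ₹1,900 (q = 5 of N = 10).
Shortfall ratios: (2200−350)/2200 = 0.8409; (2200−650)/2200 = 0.7045; (2200−1050)/2200 = 0.5227; (2200−1700)/2200 = 0.2273; (2200−1900)/2200 = 0.1364.
Sum of shortfalls = 2.431818; P₁ averages over all N: 2.431818 / 10 = 0.2432.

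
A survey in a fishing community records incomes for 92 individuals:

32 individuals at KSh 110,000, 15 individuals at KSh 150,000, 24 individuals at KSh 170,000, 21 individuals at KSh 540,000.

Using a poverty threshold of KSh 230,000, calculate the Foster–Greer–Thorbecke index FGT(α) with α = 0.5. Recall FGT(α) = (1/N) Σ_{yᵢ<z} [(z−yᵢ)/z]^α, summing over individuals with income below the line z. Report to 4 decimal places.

0.4806

Poor units: 32×KSh 110,000, 15×KSh 150,000, 24×KSh 170,000 (q = 71 of N = 92).
Gap ratios (z−y)/z: (230000−110000)/230000 = 0.5217 (×32); (230000−150000)/230000 = 0.3478 (×15); (230000−170000)/230000 = 0.2609 (×24).
Raised to α = 0.5: 0.72232 (×32); 0.58977 (×15); 0.51075 (×24).
Sum = 44.218695; FGT(0.5) = 44.218695 / 92 = 0.4806.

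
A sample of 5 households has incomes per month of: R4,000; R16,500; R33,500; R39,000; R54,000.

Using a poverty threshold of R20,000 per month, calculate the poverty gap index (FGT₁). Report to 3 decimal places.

Below z: R4,000, R16,500 (q = 2 of N = 5).
Shortfall ratios: (20000−4000)/20000 = 0.8000; (20000−16500)/20000 = 0.1750.
Σ = 0.975000. Dividing by the full population N = 5 gives P₁ = 0.195.

0.195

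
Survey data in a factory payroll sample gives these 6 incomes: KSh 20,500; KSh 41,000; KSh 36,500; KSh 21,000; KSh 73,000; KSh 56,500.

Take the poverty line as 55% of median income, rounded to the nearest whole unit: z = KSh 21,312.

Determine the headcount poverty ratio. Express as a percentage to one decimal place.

33.3%

2 of the 6 households have income below KSh 21,312.
H = 2/6 = 33.3%.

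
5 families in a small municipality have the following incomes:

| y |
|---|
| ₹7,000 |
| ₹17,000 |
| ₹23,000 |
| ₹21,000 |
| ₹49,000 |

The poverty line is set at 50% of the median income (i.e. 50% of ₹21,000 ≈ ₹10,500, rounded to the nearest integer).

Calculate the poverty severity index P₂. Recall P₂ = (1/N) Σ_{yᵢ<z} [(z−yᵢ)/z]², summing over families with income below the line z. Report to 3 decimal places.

0.022

Below z: ₹7,000 (q = 1 of N = 5).
Gap ratios (z−y)/z: (10500−7000)/10500 = 0.3333.
Squared: 0.1111.
Sum = 0.111111; P₂ = 0.111111 / 5 = 0.022.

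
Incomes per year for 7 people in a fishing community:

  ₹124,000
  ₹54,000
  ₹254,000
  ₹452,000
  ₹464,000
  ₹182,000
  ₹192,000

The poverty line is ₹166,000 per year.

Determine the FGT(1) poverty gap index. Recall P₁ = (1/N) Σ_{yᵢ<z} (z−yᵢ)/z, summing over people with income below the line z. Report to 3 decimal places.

Below z: ₹54,000, ₹124,000 (q = 2 of N = 7).
Gap ratios (z−y)/z: (166000−54000)/166000 = 0.6747; (166000−124000)/166000 = 0.2530.
Σ = 0.927711. Dividing by the full population N = 7 gives P₁ = 0.133.

0.133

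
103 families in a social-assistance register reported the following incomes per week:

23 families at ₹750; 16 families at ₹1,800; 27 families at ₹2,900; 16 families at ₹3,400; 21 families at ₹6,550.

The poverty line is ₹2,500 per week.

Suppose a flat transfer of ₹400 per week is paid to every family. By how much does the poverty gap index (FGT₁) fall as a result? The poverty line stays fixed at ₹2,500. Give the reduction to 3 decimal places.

Before: below the line — 23×₹750, 16×₹1,800; poverty gap index (FGT₁) = 0.19981.
After the ₹400 transfer: below the line — 23×₹1,150, 16×₹2,200; poverty gap index (FGT₁) = 0.13922.
Reduction = 0.19981 − 0.13922 = 0.061.

0.061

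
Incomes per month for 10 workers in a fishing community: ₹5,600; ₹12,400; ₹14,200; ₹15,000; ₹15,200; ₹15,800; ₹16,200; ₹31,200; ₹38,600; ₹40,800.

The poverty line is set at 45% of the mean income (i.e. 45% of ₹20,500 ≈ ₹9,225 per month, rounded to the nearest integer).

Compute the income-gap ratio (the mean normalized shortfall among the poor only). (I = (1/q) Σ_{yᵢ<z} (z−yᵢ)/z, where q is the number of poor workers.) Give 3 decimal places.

Below the line: ₹5,600 (q = 1 of N = 10).
Shortfall ratios (z−y)/z: 0.3930; sum = 0.392954.
I averages over the q = 1 poor units only: 0.392954 / 1 = 0.393.

0.393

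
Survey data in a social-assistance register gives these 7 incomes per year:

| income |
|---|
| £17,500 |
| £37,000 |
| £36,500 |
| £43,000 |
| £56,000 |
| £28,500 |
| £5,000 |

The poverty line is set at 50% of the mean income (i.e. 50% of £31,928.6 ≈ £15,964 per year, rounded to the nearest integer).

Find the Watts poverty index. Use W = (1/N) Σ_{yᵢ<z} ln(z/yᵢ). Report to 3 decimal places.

0.166

Poor units: £5,000 (q = 1 of N = 7).
ln(z/y) terms: ln(15964/5000) = 1.1609.
W = 1.160898 / 7 = 0.166.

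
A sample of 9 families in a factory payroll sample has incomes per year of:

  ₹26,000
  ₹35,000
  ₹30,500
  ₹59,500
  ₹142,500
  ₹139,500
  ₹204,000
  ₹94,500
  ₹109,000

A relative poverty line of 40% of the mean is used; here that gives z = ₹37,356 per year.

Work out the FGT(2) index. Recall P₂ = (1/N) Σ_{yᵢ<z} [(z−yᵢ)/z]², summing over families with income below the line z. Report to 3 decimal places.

0.014

Incomes under z: ₹26,000, ₹30,500, ₹35,000 (q = 3 of N = 9).
Shortfall ratios: (37356−26000)/37356 = 0.3040; (37356−30500)/37356 = 0.1835; (37356−35000)/37356 = 0.0631.
Squared: 0.0924; 0.0337; 0.0040.
Sum = 0.130074; P₂ = 0.130074 / 9 = 0.014.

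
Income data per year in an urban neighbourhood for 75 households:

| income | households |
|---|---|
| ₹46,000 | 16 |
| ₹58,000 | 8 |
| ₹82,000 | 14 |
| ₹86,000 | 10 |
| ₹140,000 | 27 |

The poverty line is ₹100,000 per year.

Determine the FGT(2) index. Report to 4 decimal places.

Incomes under z: 16×₹46,000, 8×₹58,000, 14×₹82,000, 10×₹86,000 (q = 48 of N = 75).
Shortfall ratios: (100000−46000)/100000 = 0.5400 (×16); (100000−58000)/100000 = 0.4200 (×8); (100000−82000)/100000 = 0.1800 (×14); (100000−86000)/100000 = 0.1400 (×10).
Squared: 0.2916 (×16); 0.1764 (×8); 0.0324 (×14); 0.0196 (×10).
Sum = 6.726400; P₂ = 6.726400 / 75 = 0.0897.

0.0897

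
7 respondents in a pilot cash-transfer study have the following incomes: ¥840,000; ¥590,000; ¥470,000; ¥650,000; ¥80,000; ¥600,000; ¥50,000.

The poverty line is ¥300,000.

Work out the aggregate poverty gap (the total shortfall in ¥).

Below the line: ¥50,000, ¥80,000 (q = 2 of N = 7).
Individual gaps: 300000−50000 = 250000; 300000−80000 = 220000.
Aggregate gap = ¥470,000.

¥470,000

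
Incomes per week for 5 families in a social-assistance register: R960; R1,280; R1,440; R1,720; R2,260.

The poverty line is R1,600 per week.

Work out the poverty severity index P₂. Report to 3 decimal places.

0.042

Poor units: R960, R1,280, R1,440 (q = 3 of N = 5).
Normalized shortfalls: (1600−960)/1600 = 0.4000; (1600−1280)/1600 = 0.2000; (1600−1440)/1600 = 0.1000.
Squared: 0.1600; 0.0400; 0.0100.
Sum = 0.210000; P₂ = 0.210000 / 5 = 0.042.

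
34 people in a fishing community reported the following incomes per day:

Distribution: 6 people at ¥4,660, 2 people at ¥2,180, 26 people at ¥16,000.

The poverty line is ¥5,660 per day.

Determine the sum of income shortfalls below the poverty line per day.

Below the line: 2×¥2,180, 6×¥4,660 (q = 8 of N = 34).
Individual gaps: 2×(5660−2180) = 6960; 6×(5660−4660) = 6000.
Aggregate gap = ¥12,960.

¥12,960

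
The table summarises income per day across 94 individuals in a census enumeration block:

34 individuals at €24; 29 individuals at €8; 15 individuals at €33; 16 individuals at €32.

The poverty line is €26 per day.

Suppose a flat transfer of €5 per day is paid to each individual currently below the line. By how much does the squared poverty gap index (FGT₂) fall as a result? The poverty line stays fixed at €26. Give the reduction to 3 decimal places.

0.073

Before: below the line — 29×€8, 34×€24; squared poverty gap index (FGT₂) = 0.15001.
After the €5 transfer: below the line — 29×€13; squared poverty gap index (FGT₂) = 0.07713.
Reduction = 0.15001 − 0.07713 = 0.073.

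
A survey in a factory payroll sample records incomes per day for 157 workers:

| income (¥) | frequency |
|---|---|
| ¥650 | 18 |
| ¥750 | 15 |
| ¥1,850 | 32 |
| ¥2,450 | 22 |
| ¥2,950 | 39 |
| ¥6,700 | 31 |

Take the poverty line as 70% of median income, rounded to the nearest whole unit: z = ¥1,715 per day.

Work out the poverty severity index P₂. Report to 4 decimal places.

Below the line: 18×¥650, 15×¥750 (q = 33 of N = 157).
Normalized shortfalls: (1715−650)/1715 = 0.6210 (×18); (1715−750)/1715 = 0.5627 (×15).
Squared: 0.3856 (×18); 0.3166 (×15).
Sum = 11.690512; P₂ = 11.690512 / 157 = 0.0745.

0.0745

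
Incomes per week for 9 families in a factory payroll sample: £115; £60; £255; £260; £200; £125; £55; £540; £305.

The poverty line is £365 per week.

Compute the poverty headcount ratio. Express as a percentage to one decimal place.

8 of the 9 families have income below £365.
H = 8/9 = 88.9%.

88.9%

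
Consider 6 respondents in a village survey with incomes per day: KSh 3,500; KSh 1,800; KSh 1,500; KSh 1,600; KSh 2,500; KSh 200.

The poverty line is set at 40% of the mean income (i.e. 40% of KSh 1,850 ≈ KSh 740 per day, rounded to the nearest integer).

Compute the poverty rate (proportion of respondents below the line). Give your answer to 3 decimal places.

1 of the 6 respondents have income below KSh 740.
H = 1/6 = 0.167.

0.167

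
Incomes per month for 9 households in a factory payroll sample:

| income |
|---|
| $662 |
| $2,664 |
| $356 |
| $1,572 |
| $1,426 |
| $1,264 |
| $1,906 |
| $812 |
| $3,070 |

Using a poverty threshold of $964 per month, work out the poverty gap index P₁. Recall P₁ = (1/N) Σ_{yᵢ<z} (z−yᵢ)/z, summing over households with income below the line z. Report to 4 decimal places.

0.1224

Poor units: $356, $662, $812 (q = 3 of N = 9).
Shortfall ratios: (964−356)/964 = 0.6307; (964−662)/964 = 0.3133; (964−812)/964 = 0.1577.
Sum of shortfalls = 1.101660; P₁ averages over all N: 1.101660 / 9 = 0.1224.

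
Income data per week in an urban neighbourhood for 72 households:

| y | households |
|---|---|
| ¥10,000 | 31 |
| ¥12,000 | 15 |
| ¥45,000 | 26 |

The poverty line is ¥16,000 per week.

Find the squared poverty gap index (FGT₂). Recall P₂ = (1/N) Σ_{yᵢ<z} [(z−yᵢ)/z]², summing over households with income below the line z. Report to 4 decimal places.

Below z: 31×¥10,000, 15×¥12,000 (q = 46 of N = 72).
Shortfall ratios: (16000−10000)/16000 = 0.3750 (×31); (16000−12000)/16000 = 0.2500 (×15).
Squared: 0.1406 (×31); 0.0625 (×15).
Sum = 5.296875; P₂ = 5.296875 / 72 = 0.0736.

0.0736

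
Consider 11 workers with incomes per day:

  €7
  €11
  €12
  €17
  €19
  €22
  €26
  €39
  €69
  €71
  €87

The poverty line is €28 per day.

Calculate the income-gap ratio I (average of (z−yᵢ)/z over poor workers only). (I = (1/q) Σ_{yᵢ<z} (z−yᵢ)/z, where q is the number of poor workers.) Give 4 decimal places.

Below the line: €7, €11, €12, €17, €19, €22, €26 (q = 7 of N = 11).
Shortfall ratios (z−y)/z: 0.7500, 0.6071, 0.5714, 0.3929, 0.3214, 0.2143, 0.0714; sum = 2.928571.
The income-gap ratio divides by q (the poor only): 2.928571 / 7 = 0.4184.

0.4184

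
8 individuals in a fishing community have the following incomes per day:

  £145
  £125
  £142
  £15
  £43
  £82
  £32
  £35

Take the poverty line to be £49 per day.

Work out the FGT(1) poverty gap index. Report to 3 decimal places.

Below the line: £15, £32, £35, £43 (q = 4 of N = 8).
Shortfall ratios: (49−15)/49 = 0.6939; (49−32)/49 = 0.3469; (49−35)/49 = 0.2857; (49−43)/49 = 0.1224.
Σ = 1.448980. Dividing by the full population N = 8 gives P₁ = 0.181.

0.181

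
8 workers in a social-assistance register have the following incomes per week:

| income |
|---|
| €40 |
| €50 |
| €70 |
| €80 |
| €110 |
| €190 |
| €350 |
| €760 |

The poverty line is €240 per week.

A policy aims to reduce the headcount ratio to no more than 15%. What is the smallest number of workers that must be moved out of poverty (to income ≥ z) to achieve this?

6 of the 8 workers are poor, so H = 6/8 = 0.750.
A headcount ratio of at most 15% allows at most ⌊0.15 × 8⌋ = 1 poor workers.
So at least 6 − 1 = 5 must be lifted.

5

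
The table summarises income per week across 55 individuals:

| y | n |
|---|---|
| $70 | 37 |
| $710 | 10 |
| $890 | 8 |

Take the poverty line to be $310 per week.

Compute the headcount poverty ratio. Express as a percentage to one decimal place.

37 of the 55 individuals have income below $310.
H = 37/55 = 67.3%.

67.3%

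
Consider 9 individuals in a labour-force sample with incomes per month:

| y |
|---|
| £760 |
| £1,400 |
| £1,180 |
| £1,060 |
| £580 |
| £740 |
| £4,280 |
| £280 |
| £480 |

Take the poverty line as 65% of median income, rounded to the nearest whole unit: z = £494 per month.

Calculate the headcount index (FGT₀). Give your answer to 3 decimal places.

2 of the 9 individuals have income below £494.
H = 2/9 = 0.222.

0.222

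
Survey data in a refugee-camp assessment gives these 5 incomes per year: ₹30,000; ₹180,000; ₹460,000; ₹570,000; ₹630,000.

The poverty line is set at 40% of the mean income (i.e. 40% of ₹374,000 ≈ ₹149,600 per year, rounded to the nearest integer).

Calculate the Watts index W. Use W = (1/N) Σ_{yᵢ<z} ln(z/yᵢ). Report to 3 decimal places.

Incomes under z: ₹30,000 (q = 1 of N = 5).
Log gaps: ln(149600/30000) = 1.6068.
W = 1.606768 / 5 = 0.321.

0.321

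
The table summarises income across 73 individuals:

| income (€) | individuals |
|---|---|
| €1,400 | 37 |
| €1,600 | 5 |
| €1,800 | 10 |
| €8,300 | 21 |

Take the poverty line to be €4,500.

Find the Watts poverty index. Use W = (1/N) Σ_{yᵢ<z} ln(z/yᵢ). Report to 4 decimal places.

0.7881

Below the line: 37×€1,400, 5×€1,600, 10×€1,800 (q = 52 of N = 73).
Log gaps: ln(4500/1400) = 1.1676 (×37); ln(4500/1600) = 1.0341 (×5); ln(4500/1800) = 0.9163 (×10).
W = 57.534667 / 73 = 0.7881.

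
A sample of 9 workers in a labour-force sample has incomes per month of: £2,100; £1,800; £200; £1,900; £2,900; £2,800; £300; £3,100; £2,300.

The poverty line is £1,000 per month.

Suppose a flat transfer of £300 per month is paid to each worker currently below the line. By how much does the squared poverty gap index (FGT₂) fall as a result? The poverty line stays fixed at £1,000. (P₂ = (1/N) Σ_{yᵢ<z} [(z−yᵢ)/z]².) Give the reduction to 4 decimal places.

Before: below the line — £200, £300; squared poverty gap index (FGT₂) = 0.125556.
After the £300 transfer: below the line — £500, £600; squared poverty gap index (FGT₂) = 0.045556.
Reduction = 0.125556 − 0.045556 = 0.0800.

0.0800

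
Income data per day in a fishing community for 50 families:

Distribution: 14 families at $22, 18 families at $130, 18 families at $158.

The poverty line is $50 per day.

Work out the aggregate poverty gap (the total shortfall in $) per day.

Below z: 14×$22 (q = 14 of N = 50).
Individual gaps: 14×(50−22) = 392.
Aggregate gap = $392.

$392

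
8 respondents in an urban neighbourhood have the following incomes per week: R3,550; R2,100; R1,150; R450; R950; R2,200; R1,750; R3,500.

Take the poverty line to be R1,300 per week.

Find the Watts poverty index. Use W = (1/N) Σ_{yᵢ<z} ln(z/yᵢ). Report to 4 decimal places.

0.1871

Below z: R450, R950, R1,150 (q = 3 of N = 8).
Log shortfalls: ln(1300/450) = 1.0609; ln(1300/950) = 0.3137; ln(1300/1150) = 0.1226.
W = 1.497132 / 8 = 0.1871.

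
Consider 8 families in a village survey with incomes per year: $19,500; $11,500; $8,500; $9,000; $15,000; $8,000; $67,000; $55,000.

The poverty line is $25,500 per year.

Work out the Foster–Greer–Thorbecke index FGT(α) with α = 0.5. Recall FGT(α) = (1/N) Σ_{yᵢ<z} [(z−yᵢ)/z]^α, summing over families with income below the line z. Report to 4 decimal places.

Below the line: $8,000, $8,500, $9,000, $11,500, $15,000, $19,500 (q = 6 of N = 8).
Normalized shortfalls: (25500−8000)/25500 = 0.6863; (25500−8500)/25500 = 0.6667; (25500−9000)/25500 = 0.6471; (25500−11500)/25500 = 0.5490; (25500−15000)/25500 = 0.4118; (25500−19500)/25500 = 0.2353.
Raised to α = 0.5: 0.82842; 0.81650; 0.80440; 0.74096; 0.64169; 0.48507.
Sum = 4.317032; FGT(0.5) = 4.317032 / 8 = 0.5396.

0.5396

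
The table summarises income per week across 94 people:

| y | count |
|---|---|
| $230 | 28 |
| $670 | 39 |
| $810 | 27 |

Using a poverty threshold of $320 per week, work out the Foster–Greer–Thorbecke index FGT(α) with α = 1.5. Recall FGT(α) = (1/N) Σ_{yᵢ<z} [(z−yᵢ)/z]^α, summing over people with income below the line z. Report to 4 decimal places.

0.0444

Poor units: 28×$230 (q = 28 of N = 94).
Gap ratios (z−y)/z: (320−230)/320 = 0.2812 (×28).
Raised to α = 1.5: 0.14916 (×28).
Sum = 4.176349; FGT(1.5) = 4.176349 / 94 = 0.0444.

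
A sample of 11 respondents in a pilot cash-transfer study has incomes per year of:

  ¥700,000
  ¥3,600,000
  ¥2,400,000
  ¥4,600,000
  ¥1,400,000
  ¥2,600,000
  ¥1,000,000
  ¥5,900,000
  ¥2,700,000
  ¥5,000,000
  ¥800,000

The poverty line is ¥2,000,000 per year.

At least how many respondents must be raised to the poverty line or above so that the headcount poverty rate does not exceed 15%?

4 of the 11 respondents are poor, so H = 4/11 = 0.364.
A headcount ratio of at most 15% allows at most ⌊0.15 × 11⌋ = 1 poor respondents.
So at least 4 − 1 = 3 must be lifted.

3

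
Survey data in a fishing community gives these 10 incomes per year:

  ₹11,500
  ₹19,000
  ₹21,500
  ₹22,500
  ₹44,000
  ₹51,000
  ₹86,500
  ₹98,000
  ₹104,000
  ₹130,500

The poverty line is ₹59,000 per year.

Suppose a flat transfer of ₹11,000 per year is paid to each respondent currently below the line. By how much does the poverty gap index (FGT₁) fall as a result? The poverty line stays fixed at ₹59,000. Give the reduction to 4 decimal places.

0.1068

Before: below the line — ₹11,500, ₹19,000, ₹21,500, ₹22,500, ₹44,000, ₹51,000; poverty gap index (FGT₁) = 0.312712.
After the ₹11,000 transfer: below the line — ₹22,500, ₹30,000, ₹32,500, ₹33,500, ₹55,000; poverty gap index (FGT₁) = 0.205932.
Reduction = 0.312712 − 0.205932 = 0.1068.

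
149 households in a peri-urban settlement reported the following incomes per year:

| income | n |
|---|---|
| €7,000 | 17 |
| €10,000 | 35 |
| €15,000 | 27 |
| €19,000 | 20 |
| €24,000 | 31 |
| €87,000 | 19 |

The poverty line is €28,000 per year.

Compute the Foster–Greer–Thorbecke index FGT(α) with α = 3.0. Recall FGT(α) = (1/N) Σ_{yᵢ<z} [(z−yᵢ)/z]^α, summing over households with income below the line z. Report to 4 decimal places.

Below z: 17×€7,000, 35×€10,000, 27×€15,000, 20×€19,000, 31×€24,000 (q = 130 of N = 149).
Normalized shortfalls: (28000−7000)/28000 = 0.7500 (×17); (28000−10000)/28000 = 0.6429 (×35); (28000−15000)/28000 = 0.4643 (×27); (28000−19000)/28000 = 0.3214 (×20); (28000−24000)/28000 = 0.1429 (×31).
Raised to α = 3.0: 0.42188 (×17); 0.26567 (×35); 0.10008 (×27); 0.03321 (×20); 0.00292 (×31).
Sum = 19.927114; FGT(3.0) = 19.927114 / 149 = 0.1337.

0.1337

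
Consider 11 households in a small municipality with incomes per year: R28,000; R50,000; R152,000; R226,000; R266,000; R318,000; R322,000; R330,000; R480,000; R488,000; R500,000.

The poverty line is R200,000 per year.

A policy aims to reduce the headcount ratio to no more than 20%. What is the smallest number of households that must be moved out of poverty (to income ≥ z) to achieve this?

Currently q = 3 of N = 11 are below the line (H = 0.273).
A headcount ratio of at most 20% allows at most ⌊0.20 × 11⌋ = 2 poor households.
So at least 3 − 2 = 1 must be lifted.

1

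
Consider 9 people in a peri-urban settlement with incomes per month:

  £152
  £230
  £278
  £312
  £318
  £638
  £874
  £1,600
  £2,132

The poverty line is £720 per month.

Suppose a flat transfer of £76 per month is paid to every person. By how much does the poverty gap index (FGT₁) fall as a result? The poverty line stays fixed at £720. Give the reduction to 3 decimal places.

Before: below the line — £152, £230, £278, £312, £318, £638; poverty gap index (FGT₁) = 0.36914.
After the £76 transfer: below the line — £228, £306, £354, £388, £394, £714; poverty gap index (FGT₁) = 0.29877.
Reduction = 0.36914 − 0.29877 = 0.070.

0.070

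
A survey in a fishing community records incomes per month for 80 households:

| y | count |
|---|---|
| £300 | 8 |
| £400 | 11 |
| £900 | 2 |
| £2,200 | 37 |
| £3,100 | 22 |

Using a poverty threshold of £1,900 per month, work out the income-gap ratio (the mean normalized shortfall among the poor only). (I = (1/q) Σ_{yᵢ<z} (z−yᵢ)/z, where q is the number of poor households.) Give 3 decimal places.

0.784

Poor units: 8×£300, 11×£400, 2×£900 (q = 21 of N = 80).
Relative gaps: 0.8421 (×8), 0.7895 (×11), 0.5263 (×2); sum = 16.473684.
The income-gap ratio divides by q (the poor only): 16.473684 / 21 = 0.784.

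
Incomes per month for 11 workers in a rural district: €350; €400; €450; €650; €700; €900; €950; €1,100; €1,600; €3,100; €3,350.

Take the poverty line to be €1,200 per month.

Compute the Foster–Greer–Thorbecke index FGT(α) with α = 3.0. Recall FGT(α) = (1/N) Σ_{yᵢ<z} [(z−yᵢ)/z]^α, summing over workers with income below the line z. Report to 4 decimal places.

Poor units: €350, €400, €450, €650, €700, €900, €950, €1,100 (q = 8 of N = 11).
Relative gaps: (1200−350)/1200 = 0.7083; (1200−400)/1200 = 0.6667; (1200−450)/1200 = 0.6250; (1200−650)/1200 = 0.4583; (1200−700)/1200 = 0.4167; (1200−900)/1200 = 0.2500; (1200−950)/1200 = 0.2083; (1200−1100)/1200 = 0.0833.
Raised to α = 3.0: 0.35540; 0.29630; 0.24414; 0.09628; 0.07234; 0.01562; 0.00904; 0.00058.
Sum = 1.089699; FGT(3.0) = 1.089699 / 11 = 0.0991.

0.0991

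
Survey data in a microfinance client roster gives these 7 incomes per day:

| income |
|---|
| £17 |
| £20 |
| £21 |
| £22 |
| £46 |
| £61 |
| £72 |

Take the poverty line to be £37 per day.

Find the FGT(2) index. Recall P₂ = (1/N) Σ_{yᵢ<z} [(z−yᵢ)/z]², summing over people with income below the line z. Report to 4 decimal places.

0.1221

Below the line: £17, £20, £21, £22 (q = 4 of N = 7).
Relative gaps: (37−17)/37 = 0.5405; (37−20)/37 = 0.4595; (37−21)/37 = 0.4324; (37−22)/37 = 0.4054.
Squared: 0.2922; 0.2111; 0.1870; 0.1644.
Sum = 0.854638; P₂ = 0.854638 / 7 = 0.1221.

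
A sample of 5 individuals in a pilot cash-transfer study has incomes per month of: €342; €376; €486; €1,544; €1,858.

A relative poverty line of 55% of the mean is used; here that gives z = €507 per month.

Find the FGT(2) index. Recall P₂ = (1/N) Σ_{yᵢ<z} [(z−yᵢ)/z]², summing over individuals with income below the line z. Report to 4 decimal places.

0.0349

Incomes under z: €342, €376, €486 (q = 3 of N = 5).
Gap ratios (z−y)/z: (507−342)/507 = 0.3254; (507−376)/507 = 0.2584; (507−486)/507 = 0.0414.
Squared: 0.1059; 0.0668; 0.0017.
Sum = 0.174391; P₂ = 0.174391 / 5 = 0.0349.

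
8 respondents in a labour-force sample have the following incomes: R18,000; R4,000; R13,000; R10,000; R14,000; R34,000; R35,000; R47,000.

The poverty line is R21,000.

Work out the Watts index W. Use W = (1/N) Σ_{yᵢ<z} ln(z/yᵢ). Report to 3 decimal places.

Below the line: R4,000, R10,000, R13,000, R14,000, R18,000 (q = 5 of N = 8).
ln(z/y) terms: ln(21000/4000) = 1.6582; ln(21000/10000) = 0.7419; ln(21000/13000) = 0.4796; ln(21000/14000) = 0.4055; ln(21000/18000) = 0.1542.
W = 3.439354 / 8 = 0.430.

0.430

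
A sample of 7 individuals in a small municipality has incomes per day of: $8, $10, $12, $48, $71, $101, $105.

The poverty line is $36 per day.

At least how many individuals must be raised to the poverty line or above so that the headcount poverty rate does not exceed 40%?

1

Currently q = 3 of N = 7 are below the line (H = 0.429).
A headcount ratio of at most 40% allows at most ⌊0.40 × 7⌋ = 2 poor individuals.
So at least 3 − 2 = 1 must be lifted.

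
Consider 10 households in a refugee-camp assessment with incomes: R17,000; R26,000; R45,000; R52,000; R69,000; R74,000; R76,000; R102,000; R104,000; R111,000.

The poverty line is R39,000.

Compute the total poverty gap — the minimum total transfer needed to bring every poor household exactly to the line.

Poor units: R17,000, R26,000 (q = 2 of N = 10).
Individual gaps: 39000−17000 = 22000; 39000−26000 = 13000.
Aggregate gap = R35,000.

R35,000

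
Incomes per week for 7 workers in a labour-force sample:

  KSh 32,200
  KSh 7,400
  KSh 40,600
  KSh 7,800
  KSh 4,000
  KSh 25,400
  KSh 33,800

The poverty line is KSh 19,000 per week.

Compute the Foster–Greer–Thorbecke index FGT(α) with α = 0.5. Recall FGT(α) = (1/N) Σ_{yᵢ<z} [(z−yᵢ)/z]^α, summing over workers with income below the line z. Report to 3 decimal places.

Poor units: KSh 4,000, KSh 7,400, KSh 7,800 (q = 3 of N = 7).
Normalized shortfalls: (19000−4000)/19000 = 0.7895; (19000−7400)/19000 = 0.6105; (19000−7800)/19000 = 0.5895.
Raised to α = 0.5: 0.88852; 0.78136; 0.76777.
Sum = 2.437657; FGT(0.5) = 2.437657 / 7 = 0.348.

0.348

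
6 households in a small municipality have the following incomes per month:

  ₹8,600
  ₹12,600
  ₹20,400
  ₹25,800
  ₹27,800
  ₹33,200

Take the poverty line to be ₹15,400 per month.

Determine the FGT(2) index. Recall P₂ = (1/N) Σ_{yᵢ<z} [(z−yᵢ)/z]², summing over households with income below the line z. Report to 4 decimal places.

Poor units: ₹8,600, ₹12,600 (q = 2 of N = 6).
Relative gaps: (15400−8600)/15400 = 0.4416; (15400−12600)/15400 = 0.1818.
Squared: 0.1950; 0.0331.
Sum = 0.228032; P₂ = 0.228032 / 6 = 0.0380.

0.0380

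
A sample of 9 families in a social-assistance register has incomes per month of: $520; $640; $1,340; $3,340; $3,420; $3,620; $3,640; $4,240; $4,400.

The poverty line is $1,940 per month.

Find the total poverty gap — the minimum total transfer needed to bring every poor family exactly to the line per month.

Incomes under z: $520, $640, $1,340 (q = 3 of N = 9).
Individual gaps: 1940−520 = 1420; 1940−640 = 1300; 1940−1340 = 600.
Aggregate gap = $3,320.

$3,320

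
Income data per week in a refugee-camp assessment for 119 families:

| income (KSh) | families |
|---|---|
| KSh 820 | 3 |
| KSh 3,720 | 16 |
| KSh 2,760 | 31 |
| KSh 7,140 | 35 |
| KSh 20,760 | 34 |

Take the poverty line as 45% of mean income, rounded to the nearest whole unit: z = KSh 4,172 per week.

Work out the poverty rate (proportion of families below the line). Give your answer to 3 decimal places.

50 of the 119 families have income below KSh 4,172.
H = 50/119 = 0.420.

0.420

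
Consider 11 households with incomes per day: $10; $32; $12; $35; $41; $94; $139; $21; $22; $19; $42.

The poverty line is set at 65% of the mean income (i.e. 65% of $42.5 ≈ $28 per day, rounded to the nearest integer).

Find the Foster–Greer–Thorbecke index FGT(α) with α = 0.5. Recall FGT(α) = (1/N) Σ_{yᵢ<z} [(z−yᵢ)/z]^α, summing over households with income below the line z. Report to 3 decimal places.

Incomes under z: $10, $12, $19, $21, $22 (q = 5 of N = 11).
Gap ratios (z−y)/z: (28−10)/28 = 0.6429; (28−12)/28 = 0.5714; (28−19)/28 = 0.3214; (28−21)/28 = 0.2500; (28−22)/28 = 0.2143.
Raised to α = 0.5: 0.80178; 0.75593; 0.56695; 0.50000; 0.46291.
Sum = 3.087569; FGT(0.5) = 3.087569 / 11 = 0.281.

0.281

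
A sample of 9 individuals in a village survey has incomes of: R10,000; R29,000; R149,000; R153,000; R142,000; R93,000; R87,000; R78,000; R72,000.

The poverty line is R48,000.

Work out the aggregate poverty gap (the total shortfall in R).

R57,000

Incomes under z: R10,000, R29,000 (q = 2 of N = 9).
Individual gaps: 48000−10000 = 38000; 48000−29000 = 19000.
Aggregate gap = R57,000.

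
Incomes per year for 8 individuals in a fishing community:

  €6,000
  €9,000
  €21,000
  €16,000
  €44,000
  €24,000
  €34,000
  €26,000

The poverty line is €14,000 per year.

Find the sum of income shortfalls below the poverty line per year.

€13,000

Incomes under z: €6,000, €9,000 (q = 2 of N = 8).
Individual gaps: 14000−6000 = 8000; 14000−9000 = 5000.
Aggregate gap = €13,000.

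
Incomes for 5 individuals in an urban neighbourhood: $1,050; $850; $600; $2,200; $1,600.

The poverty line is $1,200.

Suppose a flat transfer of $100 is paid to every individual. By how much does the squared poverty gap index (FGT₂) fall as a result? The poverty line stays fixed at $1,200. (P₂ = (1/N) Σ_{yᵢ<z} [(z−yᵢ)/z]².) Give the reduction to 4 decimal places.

Before: below the line — $600, $850, $1,050; squared poverty gap index (FGT₂) = 0.070139.
After the $100 transfer: below the line — $700, $950, $1,150; squared poverty gap index (FGT₂) = 0.043750.
Reduction = 0.070139 − 0.043750 = 0.0264.

0.0264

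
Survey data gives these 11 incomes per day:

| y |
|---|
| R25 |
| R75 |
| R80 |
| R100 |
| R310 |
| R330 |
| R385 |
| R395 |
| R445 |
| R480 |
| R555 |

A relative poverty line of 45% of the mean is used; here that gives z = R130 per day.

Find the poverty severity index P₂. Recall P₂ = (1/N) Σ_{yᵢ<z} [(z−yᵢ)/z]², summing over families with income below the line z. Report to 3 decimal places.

Poor units: R25, R75, R80, R100 (q = 4 of N = 11).
Gap ratios (z−y)/z: (130−25)/130 = 0.8077; (130−75)/130 = 0.4231; (130−80)/130 = 0.3846; (130−100)/130 = 0.2308.
Squared: 0.6524; 0.1790; 0.1479; 0.0533.
Sum = 1.032544; P₂ = 1.032544 / 11 = 0.094.

0.094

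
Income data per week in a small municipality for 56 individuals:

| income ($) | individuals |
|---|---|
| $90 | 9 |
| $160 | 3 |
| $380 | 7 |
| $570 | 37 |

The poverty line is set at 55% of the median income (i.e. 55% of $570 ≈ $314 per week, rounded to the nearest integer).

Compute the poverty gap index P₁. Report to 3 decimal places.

Incomes under z: 9×$90, 3×$160 (q = 12 of N = 56).
Normalized shortfalls: (314−90)/314 = 0.7134 (×9); (314−160)/314 = 0.4904 (×3).
Σ = 7.891720. Dividing by the full population N = 56 gives P₁ = 0.141.

0.141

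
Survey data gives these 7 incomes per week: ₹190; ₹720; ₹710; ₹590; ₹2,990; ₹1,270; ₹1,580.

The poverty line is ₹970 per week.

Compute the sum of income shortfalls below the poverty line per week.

₹1,670

Below z: ₹190, ₹590, ₹710, ₹720 (q = 4 of N = 7).
Individual gaps: 970−190 = 780; 970−590 = 380; 970−710 = 260; 970−720 = 250.
Aggregate gap = ₹1,670.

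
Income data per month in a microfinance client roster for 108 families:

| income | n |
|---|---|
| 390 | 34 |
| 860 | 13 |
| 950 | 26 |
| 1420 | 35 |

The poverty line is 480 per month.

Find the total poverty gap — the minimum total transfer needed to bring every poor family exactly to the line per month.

Below z: 34×390 (q = 34 of N = 108).
Individual gaps: 34×(480−390) = 3060.
Aggregate gap = 3060.

3060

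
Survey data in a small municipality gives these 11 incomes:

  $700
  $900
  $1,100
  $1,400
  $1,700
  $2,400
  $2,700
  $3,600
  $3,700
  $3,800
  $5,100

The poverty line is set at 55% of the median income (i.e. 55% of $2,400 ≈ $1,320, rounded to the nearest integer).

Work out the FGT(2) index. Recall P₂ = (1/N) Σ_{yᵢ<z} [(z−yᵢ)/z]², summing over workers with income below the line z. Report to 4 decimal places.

0.0318

Below z: $700, $900, $1,100 (q = 3 of N = 11).
Gap ratios (z−y)/z: (1320−700)/1320 = 0.4697; (1320−900)/1320 = 0.3182; (1320−1100)/1320 = 0.1667.
Squared: 0.2206; 0.1012; 0.0278.
Sum = 0.349633; P₂ = 0.349633 / 11 = 0.0318.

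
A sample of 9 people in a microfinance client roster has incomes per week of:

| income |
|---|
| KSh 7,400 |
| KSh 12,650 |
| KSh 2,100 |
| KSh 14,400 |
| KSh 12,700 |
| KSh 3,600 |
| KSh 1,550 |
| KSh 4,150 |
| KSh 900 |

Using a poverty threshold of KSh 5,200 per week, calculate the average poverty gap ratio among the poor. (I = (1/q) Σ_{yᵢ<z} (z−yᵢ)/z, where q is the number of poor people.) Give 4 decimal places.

Below z: KSh 900, KSh 1,550, KSh 2,100, KSh 3,600, KSh 4,150 (q = 5 of N = 9).
Shortfall ratios (z−y)/z: 0.8269, 0.7019, 0.5962, 0.3077, 0.2019; sum = 2.634615.
The income-gap ratio divides by q (the poor only): 2.634615 / 5 = 0.5269.

0.5269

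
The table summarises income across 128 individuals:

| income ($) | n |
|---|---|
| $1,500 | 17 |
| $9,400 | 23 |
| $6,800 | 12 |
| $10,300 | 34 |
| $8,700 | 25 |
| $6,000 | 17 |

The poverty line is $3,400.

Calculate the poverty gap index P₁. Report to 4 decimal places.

Incomes under z: 17×$1,500 (q = 17 of N = 128).
Shortfall ratios: (3400−1500)/3400 = 0.5588 (×17).
Sum of shortfalls = 9.500000; P₁ averages over all N: 9.500000 / 128 = 0.0742.

0.0742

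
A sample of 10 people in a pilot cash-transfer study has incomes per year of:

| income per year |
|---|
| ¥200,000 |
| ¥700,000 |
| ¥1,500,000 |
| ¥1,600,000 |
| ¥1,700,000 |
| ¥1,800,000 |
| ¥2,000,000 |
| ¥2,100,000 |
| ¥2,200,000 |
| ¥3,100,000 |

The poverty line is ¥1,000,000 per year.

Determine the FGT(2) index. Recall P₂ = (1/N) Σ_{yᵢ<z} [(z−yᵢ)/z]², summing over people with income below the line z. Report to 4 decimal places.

0.0730

Below z: ¥200,000, ¥700,000 (q = 2 of N = 10).
Gap ratios (z−y)/z: (1000000−200000)/1000000 = 0.8000; (1000000−700000)/1000000 = 0.3000.
Squared: 0.6400; 0.0900.
Sum = 0.730000; P₂ = 0.730000 / 10 = 0.0730.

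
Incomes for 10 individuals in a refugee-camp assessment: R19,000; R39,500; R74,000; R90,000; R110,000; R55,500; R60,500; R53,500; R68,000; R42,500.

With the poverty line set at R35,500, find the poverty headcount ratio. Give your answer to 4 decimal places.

1 of the 10 individuals have income below R35,500.
H = 1/10 = 0.1000.

0.1000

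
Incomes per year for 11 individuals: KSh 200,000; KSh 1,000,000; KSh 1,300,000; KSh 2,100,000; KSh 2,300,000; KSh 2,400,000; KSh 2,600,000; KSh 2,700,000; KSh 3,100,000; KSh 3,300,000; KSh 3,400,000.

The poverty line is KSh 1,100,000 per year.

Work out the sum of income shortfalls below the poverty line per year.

KSh 1,000,000

Below the line: KSh 200,000, KSh 1,000,000 (q = 2 of N = 11).
Individual gaps: 1100000−200000 = 900000; 1100000−1000000 = 100000.
Aggregate gap = KSh 1,000,000.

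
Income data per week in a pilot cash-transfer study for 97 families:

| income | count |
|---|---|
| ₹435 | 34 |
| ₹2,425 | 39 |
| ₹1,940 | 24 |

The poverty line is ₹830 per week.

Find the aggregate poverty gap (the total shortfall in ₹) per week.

Incomes under z: 34×₹435 (q = 34 of N = 97).
Individual gaps: 34×(830−435) = 13430.
Aggregate gap = ₹13,430.

₹13,430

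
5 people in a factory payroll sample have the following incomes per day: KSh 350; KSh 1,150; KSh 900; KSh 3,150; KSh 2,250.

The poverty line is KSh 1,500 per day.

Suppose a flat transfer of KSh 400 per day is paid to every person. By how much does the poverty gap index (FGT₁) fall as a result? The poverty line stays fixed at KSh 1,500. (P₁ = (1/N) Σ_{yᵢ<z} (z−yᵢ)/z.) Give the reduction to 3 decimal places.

0.153

Before: below the line — KSh 350, KSh 900, KSh 1,150; poverty gap index (FGT₁) = 0.28000.
After the KSh 400 transfer: below the line — KSh 750, KSh 1,300; poverty gap index (FGT₁) = 0.12667.
Reduction = 0.28000 − 0.12667 = 0.153.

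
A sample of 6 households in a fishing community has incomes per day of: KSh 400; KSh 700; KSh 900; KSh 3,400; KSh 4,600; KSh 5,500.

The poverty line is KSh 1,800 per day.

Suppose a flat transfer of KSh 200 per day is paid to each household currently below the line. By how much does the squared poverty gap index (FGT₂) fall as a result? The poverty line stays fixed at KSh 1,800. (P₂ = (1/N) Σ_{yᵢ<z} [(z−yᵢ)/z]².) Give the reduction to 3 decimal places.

Before: below the line — KSh 400, KSh 700, KSh 900; squared poverty gap index (FGT₂) = 0.20473.
After the KSh 200 transfer: below the line — KSh 600, KSh 900, KSh 1,100; squared poverty gap index (FGT₂) = 0.14095.
Reduction = 0.20473 − 0.14095 = 0.064.

0.064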